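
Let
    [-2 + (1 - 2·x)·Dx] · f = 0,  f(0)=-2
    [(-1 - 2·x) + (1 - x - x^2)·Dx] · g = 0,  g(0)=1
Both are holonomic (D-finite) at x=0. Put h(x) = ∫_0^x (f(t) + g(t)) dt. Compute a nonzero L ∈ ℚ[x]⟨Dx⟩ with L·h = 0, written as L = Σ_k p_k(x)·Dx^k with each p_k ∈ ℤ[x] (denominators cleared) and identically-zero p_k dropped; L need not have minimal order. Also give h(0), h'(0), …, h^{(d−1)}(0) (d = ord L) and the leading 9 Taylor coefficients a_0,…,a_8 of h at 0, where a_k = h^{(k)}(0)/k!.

f: a_k = -2, -4, -8, -16, -32, -64, -128, -256, -512, …
g: a_k = 1, 1, 2, 3, 5, 8, 13, 21, 34, …
h₀=f+g: left-lcm gives L₀, ord ≤ 2.
h=∫₀ˣh₀: take L = L₀·Dx.
L = (-12·x + 12·x^2 - 8·x^3)·Dx + (4 - 6·x - 6·x^2 + 16·x^3 - 16·x^4)·Dx^2 + (-1 + 5·x - 9·x^2 + 6·x^3 + 2·x^4 - 4·x^5)·Dx^3  (order 3).
h: a_k = 0, -1, -3/2, -2, -13/4, -27/5, -28/3, -115/7, -235/8, …
ICs: h(0) = 0, h′(0) = -1, h′′(0) = -3.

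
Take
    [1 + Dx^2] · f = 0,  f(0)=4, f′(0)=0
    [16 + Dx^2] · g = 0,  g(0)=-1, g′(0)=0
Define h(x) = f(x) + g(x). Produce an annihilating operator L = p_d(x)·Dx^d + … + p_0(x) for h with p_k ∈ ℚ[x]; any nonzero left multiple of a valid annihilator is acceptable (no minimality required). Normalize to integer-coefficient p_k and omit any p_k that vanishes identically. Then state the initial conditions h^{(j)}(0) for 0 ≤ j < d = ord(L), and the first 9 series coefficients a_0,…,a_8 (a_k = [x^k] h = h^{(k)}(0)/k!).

L = 16 + 17·Dx^2 + Dx^4  (order 4).
h: a_k = 3, 0, 6, 0, -21/2, 0, 341/60, 0, -5461/3360, …
ICs: h(0) = 3, h′(0) = 0, h′′(0) = 12, h′′′(0) = 0.

f: a_k = 4, 0, -2, 0, 1/6, 0, -1/180, 0, 1/10080, …
g: a_k = -1, 0, 8, 0, -32/3, 0, 256/45, 0, -512/315, …
f+g: L₀ = lclm(L_f,L_g), ord ≤ 2+2.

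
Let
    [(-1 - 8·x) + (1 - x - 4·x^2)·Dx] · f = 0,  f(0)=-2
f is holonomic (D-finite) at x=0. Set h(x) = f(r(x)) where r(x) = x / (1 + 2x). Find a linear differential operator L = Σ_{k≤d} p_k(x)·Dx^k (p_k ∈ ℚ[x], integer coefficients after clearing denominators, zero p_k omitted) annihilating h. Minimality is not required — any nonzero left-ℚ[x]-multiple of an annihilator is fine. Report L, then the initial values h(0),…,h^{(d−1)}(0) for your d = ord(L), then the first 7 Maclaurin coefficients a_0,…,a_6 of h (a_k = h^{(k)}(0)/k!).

f: a_k = -2, -2, -10, -18, -58, -130, -362, …
h₀=f(r): pull back L_f along r ⇒ L₀.
L = (1 + 10·x) + (-1 - 5·x - 4·x^2 + 4·x^3)·Dx  (order 1).
h: a_k = -2, -2, -6, 14, -54, 190, -678, …
ICs: h(0) = -2.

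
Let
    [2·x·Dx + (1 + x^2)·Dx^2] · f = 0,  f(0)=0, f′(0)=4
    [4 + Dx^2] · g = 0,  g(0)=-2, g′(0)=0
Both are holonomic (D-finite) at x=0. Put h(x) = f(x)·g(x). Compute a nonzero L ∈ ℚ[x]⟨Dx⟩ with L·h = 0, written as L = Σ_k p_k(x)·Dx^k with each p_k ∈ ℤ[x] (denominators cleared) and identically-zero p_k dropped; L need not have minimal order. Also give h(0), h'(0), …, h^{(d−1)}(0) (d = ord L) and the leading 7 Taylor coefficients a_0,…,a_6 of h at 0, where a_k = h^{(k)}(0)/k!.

f: a_k = 0, 4, 0, -4/3, 0, 4/5, 0, …
g: a_k = -2, 0, 4, 0, -4/3, 0, 8/45, …
L₀ := L_f ⊗_s L_g (sym. prod.), ord ≤ 4.
L = (160 + 464·x^2 + 464·x^4 + 256·x^6 + 64·x^8) + (96·x + 224·x^3 + 192·x^5 + 64·x^7)·Dx + (60 + 188·x^2 + 216·x^4 + 128·x^6 + 32·x^8)·Dx^2 + (24·x + 56·x^3 + 48·x^5 + 16·x^7)·Dx^3 + (5 + 18·x^2 + 25·x^4 + 16·x^6 + 4·x^8)·Dx^4  (order 4).
h: a_k = 0, -8, 0, 56/3, 0, -184/15, 0, …
ICs: h(0) = 0, h′(0) = -8, h′′(0) = 0, h′′′(0) = 112.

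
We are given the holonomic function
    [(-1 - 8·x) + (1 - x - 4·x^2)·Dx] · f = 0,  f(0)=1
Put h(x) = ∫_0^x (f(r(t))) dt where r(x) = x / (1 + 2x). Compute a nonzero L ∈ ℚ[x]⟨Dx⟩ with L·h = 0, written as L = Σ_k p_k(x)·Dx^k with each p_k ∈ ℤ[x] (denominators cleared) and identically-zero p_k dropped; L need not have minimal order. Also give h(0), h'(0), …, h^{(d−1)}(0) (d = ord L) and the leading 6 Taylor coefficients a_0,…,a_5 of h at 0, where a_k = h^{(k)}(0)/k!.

f: a_k = 1, 1, 5, 9, 29, 65, …
Substitute x→r, Dx→(1/r')Dx; clear ⇒ L₀.
h=∫₀ˣh₀: take L = L₀·Dx.
L = (1 + 10·x)·Dx + (-1 - 5·x - 4·x^2 + 4·x^3)·Dx^2  (order 2).
h: a_k = 0, 1, 1/2, 1, -7/4, 27/5, …
ICs: h(0) = 0, h′(0) = 1.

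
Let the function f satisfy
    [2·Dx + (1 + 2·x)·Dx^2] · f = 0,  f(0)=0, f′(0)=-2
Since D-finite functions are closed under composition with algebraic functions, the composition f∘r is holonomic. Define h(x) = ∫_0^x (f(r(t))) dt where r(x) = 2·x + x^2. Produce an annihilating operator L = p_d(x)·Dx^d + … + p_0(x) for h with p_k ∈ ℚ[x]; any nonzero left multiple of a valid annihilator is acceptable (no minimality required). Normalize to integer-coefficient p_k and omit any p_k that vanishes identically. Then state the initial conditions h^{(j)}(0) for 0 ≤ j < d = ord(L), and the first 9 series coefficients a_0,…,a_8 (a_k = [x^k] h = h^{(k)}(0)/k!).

L = (3 + 4·x + 2·x^2)·Dx^2 + (1 + 5·x + 6·x^2 + 2·x^3)·Dx^3  (order 3).
h: a_k = 0, 0, -2, 2, -10/3, 34/5, -232/15, 264/7, -676/7, …
ICs: h(0) = 0, h′(0) = 0, h′′(0) = -4.

f: a_k = 0, -2, 2, -8/3, 4, -32/5, 32/3, -128/7, 32, …
L₀ from L_f via x↦r, Dx↦r'^{-1}Dx.
∫: right-multiply L₀ by Dx.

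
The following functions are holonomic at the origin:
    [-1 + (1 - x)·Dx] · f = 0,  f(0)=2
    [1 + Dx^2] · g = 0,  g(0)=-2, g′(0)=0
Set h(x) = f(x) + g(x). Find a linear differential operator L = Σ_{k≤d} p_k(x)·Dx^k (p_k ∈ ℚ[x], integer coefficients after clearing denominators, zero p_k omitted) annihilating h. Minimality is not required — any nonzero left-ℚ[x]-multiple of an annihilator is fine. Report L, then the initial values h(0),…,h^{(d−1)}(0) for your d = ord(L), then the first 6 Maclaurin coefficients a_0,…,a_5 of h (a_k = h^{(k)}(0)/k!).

L = (7 - 2·x + x^2) + (-3 + 5·x - 3·x^2 + x^3)·Dx + (7 - 2·x + x^2)·Dx^2 + (-3 + 5·x - 3·x^2 + x^3)·Dx^3  (order 3).
h: a_k = 0, 2, 3, 2, 23/12, 2, …
ICs: h(0) = 0, h′(0) = 2, h′′(0) = 6.

f: a_k = 2, 2, 2, 2, 2, 2, …
g: a_k = -2, 0, 1, 0, -1/12, 0, …
Sum ⇒ L₀ = lclm(L_f,L_g) in ℚ(x)⟨Dx⟩.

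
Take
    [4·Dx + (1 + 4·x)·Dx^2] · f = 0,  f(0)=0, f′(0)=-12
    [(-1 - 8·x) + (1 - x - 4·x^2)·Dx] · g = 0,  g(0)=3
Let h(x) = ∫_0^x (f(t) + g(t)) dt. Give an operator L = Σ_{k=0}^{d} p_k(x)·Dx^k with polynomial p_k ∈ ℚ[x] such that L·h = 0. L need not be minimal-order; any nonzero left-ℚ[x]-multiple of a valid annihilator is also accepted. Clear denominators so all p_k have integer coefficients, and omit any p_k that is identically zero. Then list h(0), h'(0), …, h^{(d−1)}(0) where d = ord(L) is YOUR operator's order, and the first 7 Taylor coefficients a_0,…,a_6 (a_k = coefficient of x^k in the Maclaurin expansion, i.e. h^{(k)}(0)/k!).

f: a_k = 0, -12, 24, -64, 192, -3072/5, 2048, …
g: a_k = 3, 3, 15, 27, 87, 195, 543, …
Sum ⇒ L₀ = lclm(L_f,L_g) in ℚ(x)⟨Dx⟩.
∫: right-multiply L₀ by Dx.
L = (-268 - 1616·x - 5504·x^2 - 4608·x^3 - 6144·x^4)·Dx^2 + (-11 - 360·x - 3008·x^2 - 7680·x^3 - 9472·x^4 - 10240·x^5)·Dx^3 + (7 + 67·x + 154·x^2 - 136·x^3 - 928·x^4 - 2176·x^5 - 2048·x^6)·Dx^4  (order 4).
h: a_k = 0, 3, -9/2, 13, -37/4, 279/5, -699/10, …
ICs: h(0) = 0, h′(0) = 3, h′′(0) = -9, h′′′(0) = 78.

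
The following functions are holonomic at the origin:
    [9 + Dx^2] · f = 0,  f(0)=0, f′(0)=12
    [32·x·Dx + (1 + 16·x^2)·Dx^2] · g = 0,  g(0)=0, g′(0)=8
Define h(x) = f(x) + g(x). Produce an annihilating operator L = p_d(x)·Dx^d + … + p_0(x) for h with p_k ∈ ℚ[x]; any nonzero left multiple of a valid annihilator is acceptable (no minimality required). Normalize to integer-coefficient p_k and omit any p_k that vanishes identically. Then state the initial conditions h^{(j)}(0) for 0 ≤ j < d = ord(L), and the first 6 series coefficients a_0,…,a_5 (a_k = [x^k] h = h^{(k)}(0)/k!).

f: a_k = 0, 12, 0, -18, 0, 81/10, …
g: a_k = 0, 8, 0, -128/3, 0, 2048/5, …
L₀ := lclm(L_f,L_g); ord L₀ ≤ 2+2.
L = (-52704·x + 967680·x^3 + 663552·x^5)·Dx + (-207 + 13104·x^2 + 283392·x^4 + 331776·x^6)·Dx^2 + (-5856·x + 107520·x^3 + 73728·x^5)·Dx^3 + (-23 + 1456·x^2 + 31488·x^4 + 36864·x^6)·Dx^4  (order 4).
h: a_k = 0, 20, 0, -182/3, 0, 4177/10, …
ICs: h(0) = 0, h′(0) = 20, h′′(0) = 0, h′′′(0) = -364.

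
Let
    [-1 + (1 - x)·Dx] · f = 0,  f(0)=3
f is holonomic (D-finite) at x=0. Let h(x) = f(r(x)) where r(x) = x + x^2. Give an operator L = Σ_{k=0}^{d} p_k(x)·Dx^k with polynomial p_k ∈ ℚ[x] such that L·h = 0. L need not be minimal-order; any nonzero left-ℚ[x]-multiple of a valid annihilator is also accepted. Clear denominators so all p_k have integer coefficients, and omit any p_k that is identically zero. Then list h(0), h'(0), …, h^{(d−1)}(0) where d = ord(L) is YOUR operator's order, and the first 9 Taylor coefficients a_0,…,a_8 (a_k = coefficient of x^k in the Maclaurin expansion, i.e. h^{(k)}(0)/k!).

f: a_k = 3, 3, 3, 3, 3, 3, 3, 3, 3, …
Change of var in L_f (x↦r) gives L₀.
L = (1 + 2·x) + (-1 + x + x^2)·Dx  (order 1).
h: a_k = 3, 3, 6, 9, 15, 24, 39, 63, 102, …
ICs: h(0) = 3.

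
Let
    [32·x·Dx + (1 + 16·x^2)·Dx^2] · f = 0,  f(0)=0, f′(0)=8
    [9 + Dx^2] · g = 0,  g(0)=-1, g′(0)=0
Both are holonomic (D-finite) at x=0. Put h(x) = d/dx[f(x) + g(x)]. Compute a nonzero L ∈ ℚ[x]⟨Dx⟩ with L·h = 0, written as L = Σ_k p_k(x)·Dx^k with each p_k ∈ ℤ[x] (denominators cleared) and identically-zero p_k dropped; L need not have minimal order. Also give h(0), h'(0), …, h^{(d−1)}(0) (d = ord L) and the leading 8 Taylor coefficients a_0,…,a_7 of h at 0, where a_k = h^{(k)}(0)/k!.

f: a_k = 0, 8, 0, -128/3, 0, 2048/5, 0, -32768/7, …
g: a_k = -1, 0, 9/2, 0, -27/8, 0, 81/80, 0, …
Weyl lclm of L_f,L_g ⇒ L₀ (ord ≤ 4).
h=h₀': d/dx-closure on L₀ ⇒ L.
L = (-52704·x + 967680·x^3 + 663552·x^5) + (-207 + 13104·x^2 + 283392·x^4 + 331776·x^6)·Dx + (-5856·x + 107520·x^3 + 73728·x^5)·Dx^2 + (-23 + 1456·x^2 + 31488·x^4 + 36864·x^6)·Dx^3  (order 3).
h: a_k = 8, 9, -128, -27/2, 2048, 243/40, -32768, -729/560, …
ICs: h(0) = 8, h′(0) = 9, h′′(0) = -256.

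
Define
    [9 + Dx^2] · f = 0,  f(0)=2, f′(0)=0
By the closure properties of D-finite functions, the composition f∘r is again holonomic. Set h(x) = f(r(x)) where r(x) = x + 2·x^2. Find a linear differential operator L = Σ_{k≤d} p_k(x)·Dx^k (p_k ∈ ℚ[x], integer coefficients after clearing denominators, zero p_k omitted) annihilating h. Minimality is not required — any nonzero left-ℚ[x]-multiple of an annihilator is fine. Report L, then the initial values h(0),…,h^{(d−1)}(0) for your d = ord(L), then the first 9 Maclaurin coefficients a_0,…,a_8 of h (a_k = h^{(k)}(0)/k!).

L = (9 + 108·x + 432·x^2 + 576·x^3) - 4·Dx + (1 + 4·x)·Dx^2  (order 2).
h: a_k = 2, 0, -9, -36, -117/4, 54, 6399/40, 1917/10, -29511/2240, …
ICs: h(0) = 2, h′(0) = 0.

f: a_k = 2, 0, -9, 0, 27/4, 0, -81/40, 0, 729/2240, …
f∘r: x↦r, Dx↦Dx/r' in L_f ⇒ L₀.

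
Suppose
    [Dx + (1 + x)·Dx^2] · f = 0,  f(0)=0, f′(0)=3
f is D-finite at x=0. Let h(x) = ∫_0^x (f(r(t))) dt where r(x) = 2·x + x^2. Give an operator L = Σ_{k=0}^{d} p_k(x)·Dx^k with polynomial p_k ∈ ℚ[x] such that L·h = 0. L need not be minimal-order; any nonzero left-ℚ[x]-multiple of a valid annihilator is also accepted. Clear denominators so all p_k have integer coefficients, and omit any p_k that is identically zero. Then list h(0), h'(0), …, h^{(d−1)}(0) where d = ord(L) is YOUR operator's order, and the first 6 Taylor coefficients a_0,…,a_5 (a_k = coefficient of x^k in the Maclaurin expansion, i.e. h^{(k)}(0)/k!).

L = Dx^2 + (1 + x)·Dx^3  (order 3).
h: a_k = 0, 0, 3, -1, 1/2, -3/10, …
ICs: h(0) = 0, h′(0) = 0, h′′(0) = 6.

f: a_k = 0, 3, -3/2, 1, -3/4, 3/5, …
Substitute x→r, Dx→(1/r')Dx; clear ⇒ L₀.
∫: right-multiply L₀ by Dx.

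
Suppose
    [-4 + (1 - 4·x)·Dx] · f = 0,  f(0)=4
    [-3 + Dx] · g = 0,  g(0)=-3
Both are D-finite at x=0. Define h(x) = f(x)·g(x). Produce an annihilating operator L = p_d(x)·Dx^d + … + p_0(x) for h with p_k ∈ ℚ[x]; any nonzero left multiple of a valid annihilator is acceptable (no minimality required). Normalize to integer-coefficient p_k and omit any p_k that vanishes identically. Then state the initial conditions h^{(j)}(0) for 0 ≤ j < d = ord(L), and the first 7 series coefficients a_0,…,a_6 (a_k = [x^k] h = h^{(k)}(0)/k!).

L = (7 - 12·x) + (-1 + 4·x)·Dx  (order 1).
h: a_k = -12, -84, -390, -1614, -12993/2, -260103/10, -2081067/20, …
ICs: h(0) = -12.

f: a_k = 4, 16, 64, 256, 1024, 4096, 16384, …
g: a_k = -3, -9, -27/2, -27/2, -81/8, -243/40, -243/80, …
Product ⇒ symmetric product L₀, ord ≤ 1.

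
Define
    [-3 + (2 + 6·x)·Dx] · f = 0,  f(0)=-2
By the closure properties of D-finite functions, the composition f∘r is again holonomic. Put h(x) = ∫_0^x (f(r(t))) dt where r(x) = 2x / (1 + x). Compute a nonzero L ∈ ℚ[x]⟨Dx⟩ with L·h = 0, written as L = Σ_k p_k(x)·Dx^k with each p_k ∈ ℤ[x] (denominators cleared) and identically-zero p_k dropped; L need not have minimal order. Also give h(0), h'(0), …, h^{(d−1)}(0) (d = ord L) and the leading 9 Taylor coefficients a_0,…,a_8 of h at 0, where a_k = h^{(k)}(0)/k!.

L = -3·Dx + (1 + 8·x + 7·x^2)·Dx^2  (order 2).
h: a_k = 0, -2, -3, 5, -51/4, 861/20, -1379/8, 6141/8, -234975/64, …
ICs: h(0) = 0, h′(0) = -2.

f: a_k = -2, -3, 9/4, -27/8, 405/64, -1701/128, 15309/512, -72171/1024, 2814669/16384, …
L₀ from L_f via x↦r, Dx↦r'^{-1}Dx.
h=∫h₀ ⇒ L = L₀·Dx.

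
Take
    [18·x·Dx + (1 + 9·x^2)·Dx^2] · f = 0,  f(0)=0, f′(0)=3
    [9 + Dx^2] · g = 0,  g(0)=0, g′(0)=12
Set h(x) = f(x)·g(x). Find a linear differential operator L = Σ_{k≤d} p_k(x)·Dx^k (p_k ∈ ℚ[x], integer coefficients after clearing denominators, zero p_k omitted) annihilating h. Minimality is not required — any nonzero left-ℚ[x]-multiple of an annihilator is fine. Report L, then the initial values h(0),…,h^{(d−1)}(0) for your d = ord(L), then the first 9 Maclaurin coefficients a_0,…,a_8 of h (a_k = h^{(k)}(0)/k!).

L = (810 + 18954·x^2 + 72171·x^4 + 236196·x^6 + 531441·x^8) + (972·x + 14580·x^3 + 78732·x^5 + 236196·x^7)·Dx + (108 + 2592·x^2 + 13122·x^4 + 52488·x^6 + 118098·x^8)·Dx^2 + (108·x + 1620·x^3 + 8748·x^5 + 26244·x^7)·Dx^3 + (2 + 54·x^2 + 567·x^4 + 2916·x^6 + 6561·x^8)·Dx^4  (order 4).
h: a_k = 0, 0, 36, 0, -162, 0, 1539/2, 0, -94041/20, …
ICs: h(0) = 0, h′(0) = 0, h′′(0) = 72, h′′′(0) = 0.

f: a_k = 0, 3, 0, -9, 0, 243/5, 0, -2187/7, 0, …
g: a_k = 0, 12, 0, -18, 0, 81/10, 0, -243/140, 0, …
L₀ := L_f ⊗_s L_g (sym. prod.), ord ≤ 4.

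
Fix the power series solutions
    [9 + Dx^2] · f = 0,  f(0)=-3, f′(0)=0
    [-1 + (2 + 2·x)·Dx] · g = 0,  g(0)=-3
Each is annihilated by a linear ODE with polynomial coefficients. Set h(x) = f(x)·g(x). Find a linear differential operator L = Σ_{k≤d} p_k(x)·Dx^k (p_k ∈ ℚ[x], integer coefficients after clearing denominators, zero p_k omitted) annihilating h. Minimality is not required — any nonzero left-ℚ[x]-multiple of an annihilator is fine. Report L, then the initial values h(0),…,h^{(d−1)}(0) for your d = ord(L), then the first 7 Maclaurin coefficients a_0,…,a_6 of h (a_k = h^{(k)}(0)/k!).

f: a_k = -3, 0, 27/2, 0, -81/8, 0, 243/80, …
g: a_k = -3, -3/2, 3/8, -3/16, 15/128, -21/256, 63/1024, …
f·g: L₀ = L_f ⊗_s L_g, ord ≤ 2·1.
L = (39 + 72·x + 36·x^2) + (-4 - 4·x)·Dx + (4 + 8·x + 4·x^2)·Dx^2  (order 2).
h: a_k = 9, 9/2, -333/8, -315/16, 4491/128, 3303/256, -58941/5120, …
ICs: h(0) = 9, h′(0) = 9/2.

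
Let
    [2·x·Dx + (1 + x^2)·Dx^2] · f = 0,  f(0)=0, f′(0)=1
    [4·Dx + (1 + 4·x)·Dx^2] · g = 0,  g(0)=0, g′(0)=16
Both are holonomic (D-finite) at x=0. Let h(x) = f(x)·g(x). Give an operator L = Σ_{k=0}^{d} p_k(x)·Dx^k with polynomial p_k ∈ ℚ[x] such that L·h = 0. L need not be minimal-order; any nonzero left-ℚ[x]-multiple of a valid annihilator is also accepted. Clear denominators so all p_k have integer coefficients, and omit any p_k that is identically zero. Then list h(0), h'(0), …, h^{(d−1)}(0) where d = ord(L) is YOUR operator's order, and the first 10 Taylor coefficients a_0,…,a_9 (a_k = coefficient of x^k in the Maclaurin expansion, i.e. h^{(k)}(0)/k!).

L = (144 + 896·x + 560·x^2 + 2304·x^3 + 1920·x^4 + 3328·x^5 + 256·x^7)·Dx + (132 + 304·x + 2252·x^2 + 4144·x^3 + 8896·x^4 + 5952·x^5 + 8960·x^6 + 192·x^7 + 896·x^8)·Dx^2 + (72 + 376·x + 912·x^2 + 2808·x^3 + 3720·x^4 + 6288·x^5 + 3072·x^6 + 4368·x^7 + 192·x^8 + 512·x^9)·Dx^3 + (5 + 48·x + 178·x^2 + 416·x^3 + 729·x^4 + 720·x^5 + 1008·x^6 + 384·x^7 + 516·x^8 + 32·x^9 + 64·x^10)·Dx^4  (order 4).
h: a_k = 0, 0, 16, -32, 80, -736/3, 35728/45, -39776/15, 9104, -10049888/315, …
ICs: h(0) = 0, h′(0) = 0, h′′(0) = 32, h′′′(0) = -192.

f: a_k = 0, 1, 0, -1/3, 0, 1/5, 0, -1/7, 0, 1/9, …
g: a_k = 0, 16, -32, 256/3, -256, 4096/5, -8192/3, 65536/7, -32768, 1048576/9, …
Sym-product of L_f,L_g gives L₀ (≤ ord 4).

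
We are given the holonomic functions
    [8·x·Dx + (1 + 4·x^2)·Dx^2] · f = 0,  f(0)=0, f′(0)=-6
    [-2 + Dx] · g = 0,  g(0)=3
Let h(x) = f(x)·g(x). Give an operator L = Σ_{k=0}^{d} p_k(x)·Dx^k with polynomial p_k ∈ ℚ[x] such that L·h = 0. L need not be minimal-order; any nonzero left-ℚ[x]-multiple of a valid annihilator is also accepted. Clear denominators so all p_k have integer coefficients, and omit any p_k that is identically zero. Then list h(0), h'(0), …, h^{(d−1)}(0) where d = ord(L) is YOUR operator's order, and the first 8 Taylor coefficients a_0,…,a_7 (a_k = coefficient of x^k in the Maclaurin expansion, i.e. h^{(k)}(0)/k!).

f: a_k = 0, -6, 0, 8, 0, -96/5, 0, 384/7, …
g: a_k = 3, 6, 6, 4, 2, 4/5, 4/15, 8/105, …
h₀=f·g: eliminate ⇒ L₀, order ≤ 2·1.
L = (4 - 16·x + 16·x^2) + (-4 + 8·x - 16·x^2)·Dx + (1 + 4·x^2)·Dx^2  (order 2).
h: a_k = 0, -18, -36, -12, 24, -108/5, -88, 2232/35, …
ICs: h(0) = 0, h′(0) = -18.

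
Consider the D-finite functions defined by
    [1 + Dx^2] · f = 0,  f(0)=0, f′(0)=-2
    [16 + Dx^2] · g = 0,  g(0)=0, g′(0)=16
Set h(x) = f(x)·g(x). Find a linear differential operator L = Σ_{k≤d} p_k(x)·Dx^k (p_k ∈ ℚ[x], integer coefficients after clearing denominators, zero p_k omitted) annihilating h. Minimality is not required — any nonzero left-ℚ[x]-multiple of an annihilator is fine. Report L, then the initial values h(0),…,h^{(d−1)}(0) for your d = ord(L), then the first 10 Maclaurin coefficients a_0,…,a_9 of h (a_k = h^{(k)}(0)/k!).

L = 225 + 34·Dx^2 + Dx^4  (order 4).
h: a_k = 0, 0, -32, 0, 272/3, 0, -3724/45, 0, 12002/315, 0, …
ICs: h(0) = 0, h′(0) = 0, h′′(0) = -64, h′′′(0) = 0.

f: a_k = 0, -2, 0, 1/3, 0, -1/60, 0, 1/2520, 0, -1/181440, …
g: a_k = 0, 16, 0, -128/3, 0, 512/15, 0, -4096/315, 0, 8192/2835, …
Sym-product of L_f,L_g gives L₀ (≤ ord 4).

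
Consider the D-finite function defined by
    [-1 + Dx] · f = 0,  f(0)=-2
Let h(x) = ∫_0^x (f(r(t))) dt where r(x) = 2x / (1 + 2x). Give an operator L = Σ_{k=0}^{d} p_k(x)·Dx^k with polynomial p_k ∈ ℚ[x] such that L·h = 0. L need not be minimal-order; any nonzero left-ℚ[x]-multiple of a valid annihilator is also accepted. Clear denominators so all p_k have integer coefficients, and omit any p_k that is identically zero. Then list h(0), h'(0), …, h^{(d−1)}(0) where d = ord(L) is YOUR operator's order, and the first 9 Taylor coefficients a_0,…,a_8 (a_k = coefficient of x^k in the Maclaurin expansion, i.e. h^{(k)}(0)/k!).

L = -2·Dx + (1 + 4·x + 4·x^2)·Dx^2  (order 2).
h: a_k = 0, -2, -2, 4/3, -2/3, -4/15, 76/45, -1208/315, 2182/315, …
ICs: h(0) = 0, h′(0) = -2.

f: a_k = -2, -2, -1, -1/3, -1/12, -1/60, -1/360, -1/2520, -1/20160, …
Substitute x→r, Dx→(1/r')Dx; clear ⇒ L₀.
h=∫h₀ ⇒ L = L₀·Dx.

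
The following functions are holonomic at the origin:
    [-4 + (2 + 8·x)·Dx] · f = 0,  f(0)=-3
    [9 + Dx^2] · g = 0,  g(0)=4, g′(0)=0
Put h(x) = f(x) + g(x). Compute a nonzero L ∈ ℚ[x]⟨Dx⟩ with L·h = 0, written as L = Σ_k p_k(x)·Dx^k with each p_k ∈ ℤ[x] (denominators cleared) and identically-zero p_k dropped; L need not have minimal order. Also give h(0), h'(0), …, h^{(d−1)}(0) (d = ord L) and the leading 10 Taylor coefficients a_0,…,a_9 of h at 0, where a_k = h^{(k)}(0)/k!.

L = (-378 - 1296·x - 2592·x^2) + (45 + 828·x + 3888·x^2 + 5184·x^3)·Dx + (-42 - 144·x - 288·x^2)·Dx^2 + (5 + 92·x + 432·x^2 + 576·x^3)·Dx^3  (order 3).
h: a_k = 1, -6, -12, -12, 87/2, -84, 4959/20, -792, 2883609/1120, -8580, …
ICs: h(0) = 1, h′(0) = -6, h′′(0) = -24.

f: a_k = -3, -6, 6, -12, 30, -84, 252, -792, 2574, -8580, …
g: a_k = 4, 0, -18, 0, 27/2, 0, -81/20, 0, 729/1120, 0, …
h₀=f+g: left-lcm gives L₀, ord ≤ 3.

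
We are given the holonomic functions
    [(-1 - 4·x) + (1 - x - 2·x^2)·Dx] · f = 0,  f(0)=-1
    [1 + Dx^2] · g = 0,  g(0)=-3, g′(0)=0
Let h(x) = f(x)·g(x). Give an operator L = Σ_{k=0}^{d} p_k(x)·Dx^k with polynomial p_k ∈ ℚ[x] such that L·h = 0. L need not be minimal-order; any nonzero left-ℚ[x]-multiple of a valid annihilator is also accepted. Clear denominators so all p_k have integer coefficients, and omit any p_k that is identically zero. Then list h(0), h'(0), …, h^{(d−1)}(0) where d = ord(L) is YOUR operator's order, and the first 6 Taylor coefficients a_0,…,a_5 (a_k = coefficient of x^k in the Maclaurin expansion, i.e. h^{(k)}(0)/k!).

L = (3 + x + 2·x^2) + (2 + 8·x)·Dx + (-1 + x + 2·x^2)·Dx^2  (order 2).
h: a_k = 3, 3, 15/2, 27/2, 229/8, 445/8, …
ICs: h(0) = 3, h′(0) = 3.

f: a_k = -1, -1, -3, -5, -11, -21, …
g: a_k = -3, 0, 3/2, 0, -1/8, 0, …
L₀ := L_f ⊗_s L_g (sym. prod.), ord ≤ 2.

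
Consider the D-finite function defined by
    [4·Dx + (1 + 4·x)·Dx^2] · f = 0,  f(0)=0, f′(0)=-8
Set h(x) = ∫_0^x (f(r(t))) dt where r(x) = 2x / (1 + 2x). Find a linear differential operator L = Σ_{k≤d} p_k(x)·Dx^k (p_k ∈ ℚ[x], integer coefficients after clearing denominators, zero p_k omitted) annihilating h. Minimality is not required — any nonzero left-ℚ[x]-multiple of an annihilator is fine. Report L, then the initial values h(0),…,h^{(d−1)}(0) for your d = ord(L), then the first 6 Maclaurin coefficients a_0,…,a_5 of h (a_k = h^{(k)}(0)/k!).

f: a_k = 0, -8, 16, -128/3, 128, -2048/5, …
L₀ from L_f via x↦r, Dx↦r'^{-1}Dx.
h=∫₀ˣh₀: take L = L₀·Dx.
L = (12 + 40·x)·Dx^2 + (1 + 12·x + 20·x^2)·Dx^3  (order 3).
h: a_k = 0, 0, -8, 32, -496/3, 4992/5, …
ICs: h(0) = 0, h′(0) = 0, h′′(0) = -16.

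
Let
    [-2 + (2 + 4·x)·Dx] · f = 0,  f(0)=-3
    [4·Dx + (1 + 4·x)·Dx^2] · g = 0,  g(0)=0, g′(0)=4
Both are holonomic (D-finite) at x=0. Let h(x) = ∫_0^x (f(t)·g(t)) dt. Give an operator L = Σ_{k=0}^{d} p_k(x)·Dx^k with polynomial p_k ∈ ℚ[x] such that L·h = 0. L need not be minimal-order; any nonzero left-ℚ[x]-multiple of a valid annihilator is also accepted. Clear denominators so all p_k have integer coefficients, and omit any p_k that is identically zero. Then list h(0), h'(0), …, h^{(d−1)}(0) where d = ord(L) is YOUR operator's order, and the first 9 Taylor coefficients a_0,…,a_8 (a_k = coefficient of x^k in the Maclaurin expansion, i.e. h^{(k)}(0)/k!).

L = (-1 + 4·x)·Dx + (2 + 4·x)·Dx^2 + (1 + 8·x + 20·x^2 + 16·x^3)·Dx^3  (order 3).
h: a_k = 0, 0, -6, 4, -17/2, 22, -3709/60, 12801/70, -629127/1120, …
ICs: h(0) = 0, h′(0) = 0, h′′(0) = -12.

f: a_k = -3, -3, 3/2, -3/2, 15/8, -21/8, 63/16, -99/16, 1287/128, …
g: a_k = 0, 4, -8, 64/3, -64, 1024/5, -2048/3, 16384/7, -8192, …
h₀=f·g: eliminate ⇒ L₀, order ≤ 1·2.
Integrate: L := L₀·Dx.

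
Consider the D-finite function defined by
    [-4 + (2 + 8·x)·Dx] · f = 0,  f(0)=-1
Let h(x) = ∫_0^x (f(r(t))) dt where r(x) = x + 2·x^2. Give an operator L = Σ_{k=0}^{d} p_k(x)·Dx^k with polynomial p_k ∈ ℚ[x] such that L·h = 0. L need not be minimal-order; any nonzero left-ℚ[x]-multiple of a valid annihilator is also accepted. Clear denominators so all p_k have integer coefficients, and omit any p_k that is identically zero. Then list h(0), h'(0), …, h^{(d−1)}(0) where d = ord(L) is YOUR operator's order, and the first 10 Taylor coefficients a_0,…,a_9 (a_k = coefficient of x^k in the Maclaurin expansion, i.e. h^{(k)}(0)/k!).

f: a_k = -1, -2, 2, -4, 10, -28, 84, -264, 858, -2860, …
f∘r: x↦r, Dx↦Dx/r' in L_f ⇒ L₀.
∫: right-multiply L₀ by Dx.
L = (-2 - 8·x)·Dx + (1 + 4·x + 8·x^2)·Dx^2  (order 2).
h: a_k = 0, -1, -1, -2/3, 1, -6/5, 2/3, 12/7, -7, 122/9, …
ICs: h(0) = 0, h′(0) = -1.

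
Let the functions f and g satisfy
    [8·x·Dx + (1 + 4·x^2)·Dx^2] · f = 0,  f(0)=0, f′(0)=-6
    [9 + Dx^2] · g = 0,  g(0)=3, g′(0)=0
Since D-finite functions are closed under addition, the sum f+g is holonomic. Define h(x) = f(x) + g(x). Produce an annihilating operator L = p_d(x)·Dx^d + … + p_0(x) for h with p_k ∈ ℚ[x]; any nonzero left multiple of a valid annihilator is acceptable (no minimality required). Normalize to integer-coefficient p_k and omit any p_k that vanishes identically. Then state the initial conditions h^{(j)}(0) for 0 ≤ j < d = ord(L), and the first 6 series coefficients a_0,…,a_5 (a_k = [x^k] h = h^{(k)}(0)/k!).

L = (-2808·x + 19008·x^3 + 10368·x^5)·Dx + (9 + 1548·x^2 + 7344·x^4 + 5184·x^6)·Dx^2 + (-312·x + 2112·x^3 + 1152·x^5)·Dx^3 + (1 + 172·x^2 + 816·x^4 + 576·x^6)·Dx^4  (order 4).
h: a_k = 3, -6, -27/2, 8, 81/8, -96/5, …
ICs: h(0) = 3, h′(0) = -6, h′′(0) = -27, h′′′(0) = 48.

f: a_k = 0, -6, 0, 8, 0, -96/5, …
g: a_k = 3, 0, -27/2, 0, 81/8, 0, …
Sum ⇒ L₀ = lclm(L_f,L_g) in ℚ(x)⟨Dx⟩.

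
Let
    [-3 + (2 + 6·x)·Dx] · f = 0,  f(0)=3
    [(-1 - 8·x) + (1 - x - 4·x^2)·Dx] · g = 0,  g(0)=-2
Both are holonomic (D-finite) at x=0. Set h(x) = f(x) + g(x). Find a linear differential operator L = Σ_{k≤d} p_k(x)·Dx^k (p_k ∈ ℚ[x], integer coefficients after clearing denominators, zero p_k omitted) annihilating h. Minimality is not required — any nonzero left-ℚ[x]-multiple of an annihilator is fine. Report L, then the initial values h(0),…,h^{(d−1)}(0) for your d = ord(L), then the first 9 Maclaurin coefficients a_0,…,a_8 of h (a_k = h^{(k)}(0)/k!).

f: a_k = 3, 9/2, -27/8, 81/16, -1215/128, 5103/256, -45927/1024, 216513/2048, -8444007/32768, …
g: a_k = -2, -2, -10, -18, -58, -130, -362, -882, -2330, …
Sum ⇒ L₀ = lclm(L_f,L_g) in ℚ(x)⟨Dx⟩.
L = (69 + 387·x + 900·x^2 + 1440·x^3) + (-49 - 318·x - 1257·x^2 - 3240·x^3 - 3600·x^4)·Dx + (-2 + 46·x + 234·x^2 - 86·x^3 - 1440·x^4 - 1440·x^5)·Dx^2  (order 2).
h: a_k = 1, 5/2, -107/8, -207/16, -8639/128, -28177/256, -416615/1024, -1589823/2048, -84793447/32768, …
ICs: h(0) = 1, h′(0) = 5/2.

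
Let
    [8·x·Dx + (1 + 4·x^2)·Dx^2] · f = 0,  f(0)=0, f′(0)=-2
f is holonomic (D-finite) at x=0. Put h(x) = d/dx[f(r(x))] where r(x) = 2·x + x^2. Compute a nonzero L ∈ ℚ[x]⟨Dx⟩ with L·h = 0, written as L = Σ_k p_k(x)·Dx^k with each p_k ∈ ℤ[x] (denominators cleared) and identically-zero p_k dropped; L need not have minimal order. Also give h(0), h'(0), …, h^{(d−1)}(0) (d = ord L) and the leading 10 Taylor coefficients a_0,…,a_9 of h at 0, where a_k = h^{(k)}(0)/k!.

f: a_k = 0, -2, 0, 8/3, 0, -32/5, 0, 128/7, 0, -512/9, …
Substitute x→r, Dx→(1/r')Dx; clear ⇒ L₀.
Differentiate: ansatz ord ≤ ord L₀ ⇒ L.
L = (-1 + 32·x + 64·x^2 + 48·x^3 + 12·x^4) + (1 + x + 16·x^2 + 32·x^3 + 20·x^4 + 4·x^5)·Dx  (order 1).
h: a_k = -4, -4, 64, 128, -944, -3056, 12800, 63488, -152128, -1208384, …
ICs: h(0) = -4.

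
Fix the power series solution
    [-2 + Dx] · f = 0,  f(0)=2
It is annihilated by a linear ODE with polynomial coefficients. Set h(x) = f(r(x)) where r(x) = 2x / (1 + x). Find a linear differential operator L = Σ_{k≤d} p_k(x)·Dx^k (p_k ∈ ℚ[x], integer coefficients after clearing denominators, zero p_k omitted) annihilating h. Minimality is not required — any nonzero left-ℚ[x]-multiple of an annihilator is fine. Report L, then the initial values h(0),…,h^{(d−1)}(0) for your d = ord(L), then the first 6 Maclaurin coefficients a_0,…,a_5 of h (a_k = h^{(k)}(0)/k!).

L = -4 + (1 + 2·x + x^2)·Dx  (order 1).
h: a_k = 2, 8, 8, -8/3, -8/3, 56/15, …
ICs: h(0) = 2.

f: a_k = 2, 4, 4, 8/3, 4/3, 8/15, …
Change of var in L_f (x↦r) gives L₀.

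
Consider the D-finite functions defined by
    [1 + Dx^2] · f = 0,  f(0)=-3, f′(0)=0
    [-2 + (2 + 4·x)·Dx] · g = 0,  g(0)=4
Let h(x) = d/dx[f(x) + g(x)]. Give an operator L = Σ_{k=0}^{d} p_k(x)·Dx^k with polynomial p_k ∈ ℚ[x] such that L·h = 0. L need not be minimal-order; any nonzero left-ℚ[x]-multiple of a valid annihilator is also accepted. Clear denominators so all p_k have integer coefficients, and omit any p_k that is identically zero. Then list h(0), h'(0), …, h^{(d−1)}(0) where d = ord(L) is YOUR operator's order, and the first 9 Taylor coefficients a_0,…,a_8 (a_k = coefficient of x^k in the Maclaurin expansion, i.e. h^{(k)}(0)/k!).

L = (-4 - x - x^2) + (-1 - 3·x - 3·x^2 - 2·x^3)·Dx + (-4 - x - x^2)·Dx^2 + (-1 - 3·x - 3·x^2 - 2·x^3)·Dx^3  (order 3).
h: a_k = 4, -1, 6, -21/2, 35/2, -1259/40, 231/4, -180181/1680, 6435/32, …
ICs: h(0) = 4, h′(0) = -1, h′′(0) = 12.

f: a_k = -3, 0, 3/2, 0, -1/8, 0, 1/240, 0, -1/13440, …
g: a_k = 4, 4, -2, 2, -5/2, 7/2, -21/4, 33/4, -429/32, …
Weyl lclm of L_f,L_g ⇒ L₀ (ord ≤ 3).
h₀' ⇒ L via d/dx closure of L₀.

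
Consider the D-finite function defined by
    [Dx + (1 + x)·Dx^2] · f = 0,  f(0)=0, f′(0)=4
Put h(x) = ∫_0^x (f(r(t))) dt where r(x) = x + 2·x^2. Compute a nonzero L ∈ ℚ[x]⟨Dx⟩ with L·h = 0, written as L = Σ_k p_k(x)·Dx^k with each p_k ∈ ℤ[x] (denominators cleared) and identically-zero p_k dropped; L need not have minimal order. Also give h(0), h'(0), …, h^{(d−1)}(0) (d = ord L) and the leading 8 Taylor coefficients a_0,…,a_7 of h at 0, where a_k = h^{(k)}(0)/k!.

L = (-3 + 4·x + 8·x^2)·Dx^2 + (1 + 5·x + 6·x^2 + 8·x^3)·Dx^3  (order 3).
h: a_k = 0, 0, 2, 2, -5/3, -1/5, 22/15, -6/7, …
ICs: h(0) = 0, h′(0) = 0, h′′(0) = 4.

f: a_k = 0, 4, -2, 4/3, -1, 4/5, -2/3, 4/7, …
f∘r: x↦r, Dx↦Dx/r' in L_f ⇒ L₀.
h=∫₀ˣh₀: take L = L₀·Dx.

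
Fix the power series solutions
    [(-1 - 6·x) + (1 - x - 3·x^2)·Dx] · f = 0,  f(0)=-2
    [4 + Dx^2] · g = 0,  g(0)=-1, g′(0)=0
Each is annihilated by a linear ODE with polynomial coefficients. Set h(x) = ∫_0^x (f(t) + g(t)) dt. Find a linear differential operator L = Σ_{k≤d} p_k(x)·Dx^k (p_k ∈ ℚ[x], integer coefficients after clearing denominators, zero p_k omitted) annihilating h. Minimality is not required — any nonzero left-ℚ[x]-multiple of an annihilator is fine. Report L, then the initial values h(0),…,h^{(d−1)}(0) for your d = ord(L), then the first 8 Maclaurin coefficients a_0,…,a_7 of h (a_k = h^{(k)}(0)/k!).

L = (92 + 608·x + 512·x^2 + 1104·x^3 + 360·x^4 + 432·x^5)·Dx + (-24 + 4·x + 24·x^2 + 80·x^3 + 180·x^4 + 216·x^5 + 216·x^6)·Dx^2 + (23 + 152·x + 128·x^2 + 276·x^3 + 90·x^4 + 108·x^5)·Dx^3 + (-6 + x + 6·x^2 + 20·x^3 + 45·x^4 + 54·x^5 + 54·x^6)·Dx^4  (order 4).
h: a_k = 0, -3, -1, -2, -7/2, -116/15, -40/3, -8726/315, …
ICs: h(0) = 0, h′(0) = -3, h′′(0) = -2, h′′′(0) = -12.

f: a_k = -2, -2, -8, -14, -38, -80, -194, -434, …
g: a_k = -1, 0, 2, 0, -2/3, 0, 4/45, 0, …
f+g: L₀ = lclm(L_f,L_g), ord ≤ 1+2.
∫: right-multiply L₀ by Dx.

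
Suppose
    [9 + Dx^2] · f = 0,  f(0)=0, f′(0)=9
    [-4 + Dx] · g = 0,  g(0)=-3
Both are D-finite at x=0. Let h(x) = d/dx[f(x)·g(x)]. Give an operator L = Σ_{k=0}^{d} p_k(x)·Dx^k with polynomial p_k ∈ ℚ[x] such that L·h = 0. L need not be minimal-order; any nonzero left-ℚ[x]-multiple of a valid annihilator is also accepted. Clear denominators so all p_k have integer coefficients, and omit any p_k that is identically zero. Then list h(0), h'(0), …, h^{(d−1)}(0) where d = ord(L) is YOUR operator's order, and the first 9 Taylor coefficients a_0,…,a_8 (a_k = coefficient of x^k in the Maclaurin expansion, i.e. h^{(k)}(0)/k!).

L = 25 - 8·Dx + Dx^2  (order 2).
h: a_k = -27, -216, -1053/2, -504, 711/8, 3861/5, 76443/80, 3162/5, 922077/4480, …
ICs: h(0) = -27, h′(0) = -216.

f: a_k = 0, 9, 0, -27/2, 0, 243/40, 0, -729/560, 0, …
g: a_k = -3, -12, -24, -32, -32, -128/5, -256/15, -1024/105, -512/105, …
L₀ := L_f ⊗_s L_g (sym. prod.), ord ≤ 2.
h₀' ⇒ L via d/dx closure of L₀.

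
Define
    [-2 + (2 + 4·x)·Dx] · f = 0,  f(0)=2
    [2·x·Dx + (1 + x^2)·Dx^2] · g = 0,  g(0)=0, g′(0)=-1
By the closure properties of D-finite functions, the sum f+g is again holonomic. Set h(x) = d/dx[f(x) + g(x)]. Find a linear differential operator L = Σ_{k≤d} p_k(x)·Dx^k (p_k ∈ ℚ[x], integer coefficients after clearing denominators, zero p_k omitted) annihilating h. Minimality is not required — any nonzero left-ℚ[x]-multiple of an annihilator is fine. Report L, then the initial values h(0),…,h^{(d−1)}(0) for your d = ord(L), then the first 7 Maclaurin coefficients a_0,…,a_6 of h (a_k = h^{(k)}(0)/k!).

L = (-2 - 10·x + 6·x^2 + 6·x^3) + (-5 - 8·x - 8·x^2 + 24·x^3 + 21·x^4)·Dx + (-1 + 6·x^2 + 6·x^3 + 7·x^4 + 6·x^5)·Dx^2  (order 2).
h: a_k = 1, -2, 4, -5, 31/4, -63/4, 239/8, …
ICs: h(0) = 1, h′(0) = -2.

f: a_k = 2, 2, -1, 1, -5/4, 7/4, -21/8, …
g: a_k = 0, -1, 0, 1/3, 0, -1/5, 0, …
Weyl lclm of L_f,L_g ⇒ L₀ (ord ≤ 3).
h=h₀': d/dx-closure on L₀ ⇒ L.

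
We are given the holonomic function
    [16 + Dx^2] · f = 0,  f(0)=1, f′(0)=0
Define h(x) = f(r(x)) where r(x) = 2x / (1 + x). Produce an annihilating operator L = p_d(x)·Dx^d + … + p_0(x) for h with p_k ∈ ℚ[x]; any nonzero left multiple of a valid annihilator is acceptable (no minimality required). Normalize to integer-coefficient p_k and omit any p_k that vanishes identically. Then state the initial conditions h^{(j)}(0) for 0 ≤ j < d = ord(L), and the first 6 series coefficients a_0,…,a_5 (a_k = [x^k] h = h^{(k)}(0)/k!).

f: a_k = 1, 0, -8, 0, 32/3, 0, …
f∘r: x↦r, Dx↦Dx/r' in L_f ⇒ L₀.
L = 64 + (2 + 6·x + 6·x^2 + 2·x^3)·Dx + (1 + 4·x + 6·x^2 + 4·x^3 + x^4)·Dx^2  (order 2).
h: a_k = 1, 0, -32, 64, 224/3, -1664/3, …
ICs: h(0) = 1, h′(0) = 0.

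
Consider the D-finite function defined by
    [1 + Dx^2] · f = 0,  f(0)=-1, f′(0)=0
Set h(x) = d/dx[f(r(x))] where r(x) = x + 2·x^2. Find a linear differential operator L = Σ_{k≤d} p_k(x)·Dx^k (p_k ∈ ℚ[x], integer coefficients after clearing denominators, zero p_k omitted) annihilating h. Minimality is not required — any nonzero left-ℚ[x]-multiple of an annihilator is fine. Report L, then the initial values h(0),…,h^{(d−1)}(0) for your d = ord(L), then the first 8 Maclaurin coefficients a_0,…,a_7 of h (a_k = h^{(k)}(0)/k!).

L = (49 + 16·x + 96·x^2 + 256·x^3 + 256·x^4) + (-12 - 48·x)·Dx + (1 + 8·x + 16·x^2)·Dx^2  (order 2).
h: a_k = 0, 1, 6, 47/6, -5/3, -719/120, -553/60, -23521/5040, …
ICs: h(0) = 0, h′(0) = 1.

f: a_k = -1, 0, 1/2, 0, -1/24, 0, 1/720, 0, …
L₀ from L_f via x↦r, Dx↦r'^{-1}Dx.
Derive L from L₀ (diff closure).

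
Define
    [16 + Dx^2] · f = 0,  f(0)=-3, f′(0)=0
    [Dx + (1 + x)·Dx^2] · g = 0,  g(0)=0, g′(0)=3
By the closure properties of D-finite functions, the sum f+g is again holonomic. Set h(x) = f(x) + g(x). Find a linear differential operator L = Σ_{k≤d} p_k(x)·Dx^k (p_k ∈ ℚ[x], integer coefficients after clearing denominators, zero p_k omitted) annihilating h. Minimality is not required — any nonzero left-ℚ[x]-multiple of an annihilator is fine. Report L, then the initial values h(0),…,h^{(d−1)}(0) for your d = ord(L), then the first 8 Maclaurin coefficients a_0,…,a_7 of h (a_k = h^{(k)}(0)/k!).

L = (176 + 256·x + 128·x^2)·Dx + (144 + 400·x + 384·x^2 + 128·x^3)·Dx^2 + (11 + 16·x + 8·x^2)·Dx^3 + (9 + 25·x + 24·x^2 + 8·x^3)·Dx^4  (order 4).
h: a_k = -3, 3, 45/2, 1, -131/4, 3/5, 497/30, 3/7, …
ICs: h(0) = -3, h′(0) = 3, h′′(0) = 45, h′′′(0) = 6.

f: a_k = -3, 0, 24, 0, -32, 0, 256/15, 0, …
g: a_k = 0, 3, -3/2, 1, -3/4, 3/5, -1/2, 3/7, …
Sum ⇒ L₀ = lclm(L_f,L_g) in ℚ(x)⟨Dx⟩.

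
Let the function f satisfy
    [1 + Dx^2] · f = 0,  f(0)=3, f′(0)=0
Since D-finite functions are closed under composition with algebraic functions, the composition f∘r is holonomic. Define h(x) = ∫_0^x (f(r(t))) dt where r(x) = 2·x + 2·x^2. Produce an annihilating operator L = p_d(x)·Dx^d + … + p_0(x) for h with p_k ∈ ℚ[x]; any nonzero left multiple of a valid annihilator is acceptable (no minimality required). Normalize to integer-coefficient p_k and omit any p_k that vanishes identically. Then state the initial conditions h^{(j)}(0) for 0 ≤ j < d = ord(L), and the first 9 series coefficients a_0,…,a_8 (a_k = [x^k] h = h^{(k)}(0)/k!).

f: a_k = 3, 0, -3/2, 0, 1/8, 0, -1/240, 0, 1/13440, …
Change of var in L_f (x↦r) gives L₀.
∫: right-multiply L₀ by Dx.
L = (4 + 24·x + 48·x^2 + 32·x^3)·Dx - 2·Dx^2 + (1 + 2·x)·Dx^3  (order 3).
h: a_k = 0, 3, 0, -2, -3, -4/5, 4/3, 176/105, 4/5, …
ICs: h(0) = 0, h′(0) = 3, h′′(0) = 0.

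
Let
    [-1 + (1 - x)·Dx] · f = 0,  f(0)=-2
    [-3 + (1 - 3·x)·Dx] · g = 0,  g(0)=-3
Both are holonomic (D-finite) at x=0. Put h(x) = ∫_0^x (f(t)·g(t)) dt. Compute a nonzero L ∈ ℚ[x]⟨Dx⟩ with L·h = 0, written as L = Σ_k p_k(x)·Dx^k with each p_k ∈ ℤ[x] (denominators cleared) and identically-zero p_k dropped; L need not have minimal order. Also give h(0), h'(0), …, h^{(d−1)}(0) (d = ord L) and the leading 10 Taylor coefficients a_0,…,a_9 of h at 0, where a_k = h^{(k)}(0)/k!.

f: a_k = -2, -2, -2, -2, -2, -2, -2, -2, -2, -2, …
g: a_k = -3, -9, -27, -81, -243, -729, -2187, -6561, -19683, -59049, …
f·g: L₀ = L_f ⊗_s L_g, ord ≤ 1·1.
Integrate: L := L₀·Dx.
L = (-4 + 6·x)·Dx + (1 - 4·x + 3·x^2)·Dx^2  (order 2).
h: a_k = 0, 6, 12, 26, 60, 726/5, 364, 6558/7, 2460, 19682/3, …
ICs: h(0) = 0, h′(0) = 6.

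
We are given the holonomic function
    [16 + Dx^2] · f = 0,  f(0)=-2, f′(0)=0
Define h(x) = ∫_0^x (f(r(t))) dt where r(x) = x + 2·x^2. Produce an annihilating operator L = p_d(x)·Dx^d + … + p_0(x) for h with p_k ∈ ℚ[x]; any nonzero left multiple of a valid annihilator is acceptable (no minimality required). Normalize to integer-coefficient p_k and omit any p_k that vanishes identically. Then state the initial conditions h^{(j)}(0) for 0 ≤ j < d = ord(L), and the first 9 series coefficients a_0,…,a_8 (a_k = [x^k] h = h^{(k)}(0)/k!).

f: a_k = -2, 0, 16, 0, -64/3, 0, 512/45, 0, -1024/315, …
Substitute x→r, Dx→(1/r')Dx; clear ⇒ L₀.
∫: right-multiply L₀ by Dx.
L = (16 + 192·x + 768·x^2 + 1024·x^3)·Dx - 4·Dx^2 + (1 + 4·x)·Dx^3  (order 3).
h: a_k = 0, -2, 0, 16/3, 16, 128/15, -256/9, -22528/315, -1024/15, …
ICs: h(0) = 0, h′(0) = -2, h′′(0) = 0.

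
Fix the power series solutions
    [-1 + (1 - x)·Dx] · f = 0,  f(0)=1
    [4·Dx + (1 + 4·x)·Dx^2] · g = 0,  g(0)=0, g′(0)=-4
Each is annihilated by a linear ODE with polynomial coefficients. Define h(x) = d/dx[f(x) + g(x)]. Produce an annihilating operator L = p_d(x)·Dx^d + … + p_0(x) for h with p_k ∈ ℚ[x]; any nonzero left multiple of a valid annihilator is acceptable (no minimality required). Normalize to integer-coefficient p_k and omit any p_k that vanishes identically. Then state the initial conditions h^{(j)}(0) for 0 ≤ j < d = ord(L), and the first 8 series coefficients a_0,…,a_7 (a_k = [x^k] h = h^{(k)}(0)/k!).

f: a_k = 1, 1, 1, 1, 1, 1, 1, 1, …
g: a_k = 0, -4, 8, -64/3, 64, -1024/5, 2048/3, -16384/7, …
L₀ := lclm(L_f,L_g); ord L₀ ≤ 1+2.
h=h₀': d/dx-closure on L₀ ⇒ L.
L = (44 + 16·x) + (-13 + 56·x + 32·x^2)·Dx + (-3 - 11·x + 6·x^2 + 8·x^3)·Dx^2  (order 2).
h: a_k = -3, 18, -61, 260, -1019, 4102, -16377, 65544, …
ICs: h(0) = -3, h′(0) = 18.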